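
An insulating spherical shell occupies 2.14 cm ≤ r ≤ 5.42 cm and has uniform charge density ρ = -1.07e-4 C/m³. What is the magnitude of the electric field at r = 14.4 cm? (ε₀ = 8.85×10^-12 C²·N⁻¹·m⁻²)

E ≈ 2.90×10^4 N/C

Symmetry ⇒ E = E(r) r̂. Gaussian sphere of radius r = 14.4 cm (r > 5.42 cm, enclosing the whole shell).
Q_enc = ρ·(4π/3)(b³ − a³) = (-1.07×10^-4)·(4π/3)·((0.0542)³ − (0.0214)³) = -6.697e-8 C.
Gauss's law: E·4πr² = Q_enc/ε₀.
E = |Q_enc|/(4πε₀r²) = (6.697e-8)/(4π·8.85×10^-12·(0.144)²) = 2.90×10^4 N/C.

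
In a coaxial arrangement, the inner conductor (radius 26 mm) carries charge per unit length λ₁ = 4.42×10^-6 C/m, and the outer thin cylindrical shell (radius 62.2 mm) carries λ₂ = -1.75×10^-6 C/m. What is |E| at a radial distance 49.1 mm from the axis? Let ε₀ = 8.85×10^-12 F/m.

Coaxial Gaussian cylinder, radius r = 49.1 mm, length L (between the conductors, 26 mm < r < 62.2 mm).
Only the inner wire is enclosed; the outer shell contributes nothing inside itself. λ_enc = λ₁ = 4.42e-6 C/m.
Applying ∮E·dA = Q_enc/ε₀ with the end caps contributing no flux:
E = |λ_enc|/(2πε₀r) = (4.42×10^-6)/(2π·8.85×10^-12·0.0491) = 1.62×10^6 N/C.

1.62e6 N/C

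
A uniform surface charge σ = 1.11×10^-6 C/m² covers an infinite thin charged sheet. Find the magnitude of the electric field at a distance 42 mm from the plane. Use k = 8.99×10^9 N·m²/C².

The symmetry is planar: E is normal to the sheet and the same magnitude on both sides. Take a pillbox straddling the sheet with end-cap area A.
Only the two end caps contribute flux: Φ = 2EA. With Q_enc = σA, Gauss's law gives E = |σ|/(2ε₀).
E = 2πk|σ| = 2π(8.99×10^9)(1.11×10^-6) = 6.27e4 N/C.

|E| = 6.27×10^4 N/C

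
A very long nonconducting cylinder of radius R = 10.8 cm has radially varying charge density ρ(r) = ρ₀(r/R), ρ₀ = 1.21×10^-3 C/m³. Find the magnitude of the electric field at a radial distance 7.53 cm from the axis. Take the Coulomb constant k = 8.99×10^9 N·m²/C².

Coaxial Gaussian cylinder, radius r = 7.53 cm, length L (r < R).
λ_enc = ∫₀^r ρ(r')·2πr' dr' = (2πρ₀/R)·r^3/3 = 1.002×10^-5 C/m.
Gauss's law: E·2πrL = λ_enc L/ε₀.
E = 2k|λ_enc|/r = 2(8.99×10^9)(1.002×10^-5)/(0.0753) = 2.39×10^6 N/C.

|E| ≈ 2.39e6 V/m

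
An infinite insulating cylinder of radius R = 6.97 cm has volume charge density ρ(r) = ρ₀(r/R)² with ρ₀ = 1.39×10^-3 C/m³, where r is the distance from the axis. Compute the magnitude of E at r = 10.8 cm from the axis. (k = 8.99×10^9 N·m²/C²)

|E| = 1.77×10^6 N/C

By cylindrical symmetry E is radial; use a coaxial Gaussian cylinder of radius 10.8 cm and length L (r > R, full charge per length enclosed).
λ_enc = 2π ∫₀^R ρ₀(r'/R)^2 r' dr' = 2πρ₀R²/4 = 1.061×10^-5 C/m.
Applying ∮E·dA = Q_enc/ε₀ with the end caps contributing no flux:
E = 2k|λ_enc|/r = 2(8.99×10^9)(1.061e-5)/(0.108) = 1.77×10^6 N/C.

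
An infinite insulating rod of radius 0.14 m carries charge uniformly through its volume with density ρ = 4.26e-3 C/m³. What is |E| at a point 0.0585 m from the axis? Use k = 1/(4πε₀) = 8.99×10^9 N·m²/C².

|E| ≈ 1.41×10^7 N/C

Choose a coaxial cylinder of radius r = 0.0585 m (arbitrary length L) as the Gaussian surface (r < R).
Enclosed charge per unit length: λ_enc = ρ·πr² = (4.26×10^-3)π(0.0585)² = 4.58×10^-5 C/m.
Since E is radial and uniform over the curved surface, Φ = E·2πrL = Q_enc/ε₀ = λ_enc L/ε₀.
E = 2k|λ_enc|/r = 2(8.99×10^9)(4.58e-5)/(0.0585) = 1.41e7 N/C.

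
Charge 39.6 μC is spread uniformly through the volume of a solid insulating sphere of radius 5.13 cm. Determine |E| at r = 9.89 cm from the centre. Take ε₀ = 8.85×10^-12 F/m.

|E| ≈ 3.64e7 N/C

Take a concentric spherical Gaussian surface of radius r = 9.89 cm (r > R, so the entire charge is enclosed).
Q_enc = 39.6 μC = 3.96×10^-5 C.
By Gauss's law, ∮E·dA = E·4πr² = Q_enc/ε₀.
E = |Q_enc|/(4πε₀r²) = (3.96×10^-5)/(4π·8.85×10^-12·(0.0989)²) = 3.64×10^7 N/C.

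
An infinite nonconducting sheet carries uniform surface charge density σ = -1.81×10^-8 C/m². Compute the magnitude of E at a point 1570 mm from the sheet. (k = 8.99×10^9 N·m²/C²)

E = 1.02×10^3 N/C

By planar symmetry E is perpendicular to the sheet and uniform; use a Gaussian pillbox with flat faces of area A on each side of the sheet.
Only the two end caps contribute flux: Φ = 2EA. With Q_enc = σA, Gauss's law gives E = |σ|/(2ε₀).
E = 2πk|σ| = 2π(8.99×10^9)(1.81×10^-8) = 1.02×10^3 N/C.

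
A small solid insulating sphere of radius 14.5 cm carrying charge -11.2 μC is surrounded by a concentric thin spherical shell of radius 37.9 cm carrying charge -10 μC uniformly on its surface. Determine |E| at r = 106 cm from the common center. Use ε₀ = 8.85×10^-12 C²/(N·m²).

Take a concentric spherical Gaussian surface of radius r = 106 cm (r > 37.9 cm, enclosing both).
Q_enc = (-11.2 μC) + (-10 μC) = -2.12×10^-5 C.
By Gauss's law, ∮E·dA = E·4πr² = Q_enc/ε₀.
E = |Q_enc|/(4πε₀r²) = (2.12×10^-5)/(4π·8.85×10^-12·(1.06)²) = 1.70e5 N/C.

1.70×10^5 N/C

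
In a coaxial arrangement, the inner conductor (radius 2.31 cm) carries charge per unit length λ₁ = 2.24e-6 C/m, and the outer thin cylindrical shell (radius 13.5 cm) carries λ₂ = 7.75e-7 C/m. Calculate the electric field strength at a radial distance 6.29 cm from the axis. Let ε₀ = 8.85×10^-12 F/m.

E ≈ 6.40e5 V/m

Coaxial Gaussian cylinder, radius r = 6.29 cm, length L (between the conductors, 2.31 cm < r < 13.5 cm).
The shell at 13.5 cm lies outside the Gaussian surface, so λ_enc = λ₁ = 2.24×10^-6 C/m.
Applying ∮E·dA = Q_enc/ε₀ with the end caps contributing no flux:
E = |λ_enc|/(2πε₀r) = (2.24e-6)/(2π·8.85×10^-12·0.0629) = 6.40×10^5 N/C.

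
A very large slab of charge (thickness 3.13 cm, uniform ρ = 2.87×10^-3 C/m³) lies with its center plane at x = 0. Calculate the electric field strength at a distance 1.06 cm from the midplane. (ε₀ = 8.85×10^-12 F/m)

|E| ≈ 3.44e6 N/C

By symmetry E is perpendicular to the slab. A Gaussian pillbox from −1.06 cm to +1.06 cm (face area A) lies entirely within the slab.
Q_enc = ρ·(2x)·A and flux = 2EA, so 2EA = 2ρxA/ε₀ ⇒ E = |ρ|x/ε₀.
E = (2.87×10^-3)(0.0106)/(8.85×10^-12) = 3.44×10^6 N/C.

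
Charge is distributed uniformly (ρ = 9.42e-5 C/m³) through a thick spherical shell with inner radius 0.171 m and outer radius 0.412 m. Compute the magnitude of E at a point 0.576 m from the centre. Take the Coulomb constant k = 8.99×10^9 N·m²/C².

E ≈ 6.94e5 N/C

Use a concentric Gaussian sphere at r = 0.576 m (r > 0.412 m, enclosing the whole shell).
Q_enc = ρ·(4π/3)(b³ − a³) = (9.42e-5)·(4π/3)·((0.412)³ − (0.171)³) = 2.562×10^-5 C.
Applying ∮E·dA = Q_enc/ε₀ with Φ = E(4πr²):
E = k|Q_enc|/r² = (8.99×10^9)(2.562×10^-5)/(0.576)² = 6.94×10^5 N/C.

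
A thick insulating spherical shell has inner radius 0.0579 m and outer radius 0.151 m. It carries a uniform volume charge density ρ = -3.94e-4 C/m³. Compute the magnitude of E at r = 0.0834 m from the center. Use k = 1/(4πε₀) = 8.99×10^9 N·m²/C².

E = 8.23×10^5 N/C

Symmetry ⇒ E = E(r) r̂. Gaussian sphere of radius r = 0.0834 m (within the shell material, 0.0579 m < r < 0.151 m).
Only the shell between 0.0579 m and r is enclosed: Q_enc = ρ·(4π/3)(r³ − a³) = (-3.94×10^-4)·(4π/3)·((0.0834)³ − (0.0579)³) = -6.37e-7 C.
Applying ∮E·dA = Q_enc/ε₀ with Φ = E(4πr²):
E = k|Q_enc|/r² = (8.99×10^9)(6.37×10^-7)/(0.0834)² = 8.23×10^5 N/C.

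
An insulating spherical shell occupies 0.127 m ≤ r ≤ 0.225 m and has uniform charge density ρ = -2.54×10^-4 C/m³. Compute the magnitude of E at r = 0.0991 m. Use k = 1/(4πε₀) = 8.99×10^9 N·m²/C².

E = 0

By spherical symmetry E is radial; choose a Gaussian sphere of radius r = 0.0991 m (r < 0.127 m, inside the empty cavity).
Q_enc = 0 (all charge lies at larger r); Gauss's law gives E = 0.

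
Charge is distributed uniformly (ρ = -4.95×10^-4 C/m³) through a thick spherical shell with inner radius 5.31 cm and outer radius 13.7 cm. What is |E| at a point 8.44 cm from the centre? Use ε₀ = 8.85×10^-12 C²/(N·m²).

|E| = 1.18e6 V/m

By spherical symmetry E is radial; choose a Gaussian sphere of radius r = 8.44 cm (within the shell material, 5.31 cm < r < 13.7 cm).
Only the shell between 5.31 cm and r is enclosed: Q_enc = ρ·(4π/3)(r³ − a³) = (-4.95×10^-4)·(4π/3)·((0.0844)³ − (0.0531)³) = -9.361e-7 C.
Gauss's law: E·4πr² = Q_enc/ε₀.
E = |Q_enc|/(4πε₀r²) = (9.361×10^-7)/(4π·8.85×10^-12·(0.0844)²) = 1.18×10^6 N/C.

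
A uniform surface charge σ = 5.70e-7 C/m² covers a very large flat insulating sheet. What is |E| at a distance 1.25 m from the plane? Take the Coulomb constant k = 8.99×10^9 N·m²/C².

Choose a cylindrical pillbox piercing the sheet, end faces (area A) parallel to it.
Flux Φ = 2EA and Q_enc = σA, so 2EA = σA/ε₀ ⇒ E = |σ|/(2ε₀), independent of distance.
E = 2πk|σ| = 2π(8.99×10^9)(5.70e-7) = 3.22×10^4 N/C.

|E| = 3.22×10^4 V/m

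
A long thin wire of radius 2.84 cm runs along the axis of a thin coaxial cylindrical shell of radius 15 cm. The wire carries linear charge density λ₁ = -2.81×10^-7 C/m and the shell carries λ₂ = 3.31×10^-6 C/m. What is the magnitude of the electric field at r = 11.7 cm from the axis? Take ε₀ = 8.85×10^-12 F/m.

E ≈ 4.32×10^4 N/C

Coaxial Gaussian cylinder, radius r = 11.7 cm, length L (between the conductors, 2.84 cm < r < 15 cm).
Only the inner wire is enclosed; the outer shell contributes nothing inside itself. λ_enc = λ₁ = -2.81e-7 C/m.
Since E is radial and uniform over the curved surface, Φ = E·2πrL = Q_enc/ε₀ = λ_enc L/ε₀.
E = |λ_enc|/(2πε₀r) = (2.81×10^-7)/(2π·8.85×10^-12·0.117) = 4.32×10^4 N/C.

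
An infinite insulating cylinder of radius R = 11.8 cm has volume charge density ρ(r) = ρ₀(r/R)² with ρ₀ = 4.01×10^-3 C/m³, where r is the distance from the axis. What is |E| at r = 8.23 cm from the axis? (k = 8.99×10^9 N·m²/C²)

E ≈ 4.53×10^6 N/C

Take a coaxial cylindrical Gaussian surface of radius r = 8.23 cm and length L (r < R).
λ_enc = ∫₀^r ρ(r')·2πr' dr' = (2πρ₀/R²)·r^4/4 = 2.075×10^-5 C/m.
By Gauss's law (flux through the curved wall only), E·2πrL = λ_enc L/ε₀.
E = 2k|λ_enc|/r = 2(8.99×10^9)(2.075e-5)/(0.0823) = 4.53×10^6 N/C.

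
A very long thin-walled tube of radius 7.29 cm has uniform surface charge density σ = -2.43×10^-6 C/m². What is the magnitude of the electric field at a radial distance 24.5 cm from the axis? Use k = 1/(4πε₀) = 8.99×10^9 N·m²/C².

E ≈ 8.17e4 V/m

Coaxial Gaussian cylinder, radius r = 24.5 cm, length L (r > 7.29 cm).
The whole shell is enclosed: λ_enc = σ·2πR = (-2.43e-6)·2π·(0.0729) = -1.113×10^-6 C/m.
Since E is radial and uniform over the curved surface, Φ = E·2πrL = Q_enc/ε₀ = λ_enc L/ε₀.
E = 2k|λ_enc|/r = 2(8.99×10^9)(1.113×10^-6)/(0.245) = 8.17×10^4 N/C.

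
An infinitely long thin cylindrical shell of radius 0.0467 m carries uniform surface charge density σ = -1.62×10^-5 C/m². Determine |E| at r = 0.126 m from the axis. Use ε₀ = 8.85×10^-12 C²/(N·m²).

By cylindrical symmetry E is radial; use a coaxial Gaussian cylinder of radius 0.126 m and length L (r > 0.0467 m).
The whole shell is enclosed: λ_enc = σ·2πR = (-1.62e-5)·2π·(0.0467) = -4.753×10^-6 C/m.
By Gauss's law (flux through the curved wall only), E·2πrL = λ_enc L/ε₀.
E = |λ_enc|/(2πε₀r) = (4.753×10^-6)/(2π·8.85×10^-12·0.126) = 6.78e5 N/C.

E ≈ 6.78e5 V/m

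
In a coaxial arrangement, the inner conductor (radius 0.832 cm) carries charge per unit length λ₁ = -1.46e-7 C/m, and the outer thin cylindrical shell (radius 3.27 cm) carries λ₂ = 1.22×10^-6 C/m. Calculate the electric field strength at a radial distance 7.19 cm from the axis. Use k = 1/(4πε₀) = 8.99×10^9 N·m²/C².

E ≈ 2.69×10^5 V/m

By cylindrical symmetry E is radial; use a coaxial Gaussian cylinder of radius 7.19 cm and length L (r > 3.27 cm, enclosing both).
λ_enc = λ₁ + λ₂ = (-1.46e-7) + (1.22×10^-6) = 1.074×10^-6 C/m.
Applying ∮E·dA = Q_enc/ε₀ with the end caps contributing no flux:
E = 2k|λ_enc|/r = 2(8.99×10^9)(1.074×10^-6)/(0.0719) = 2.69×10^5 N/C.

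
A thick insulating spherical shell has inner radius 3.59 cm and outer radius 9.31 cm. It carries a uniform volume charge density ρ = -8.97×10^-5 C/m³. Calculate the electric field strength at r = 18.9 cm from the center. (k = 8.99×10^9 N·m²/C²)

Take a concentric spherical Gaussian surface of radius r = 18.9 cm (r > 9.31 cm, enclosing the whole shell).
Q_enc = ρ·(4π/3)(b³ − a³) = (-8.97×10^-5)·(4π/3)·((0.0931)³ − (0.0359)³) = -2.858×10^-7 C.
Since E is radial and uniform over the Gaussian sphere, Φ = E·4πr² = Q_enc/ε₀.
E = k|Q_enc|/r² = (8.99×10^9)(2.858e-7)/(0.189)² = 7.19×10^4 N/C.

|E| ≈ 7.19×10^4 N/C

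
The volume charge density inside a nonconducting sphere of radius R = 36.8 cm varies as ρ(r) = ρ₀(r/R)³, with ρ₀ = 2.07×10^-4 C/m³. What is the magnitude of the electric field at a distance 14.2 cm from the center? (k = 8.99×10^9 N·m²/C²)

|E| = 3.18×10^4 N/C

Use a concentric Gaussian sphere at r = 14.2 cm (r < R).
Integrate the density: Q_enc = 4π ∫₀^r ρ₀(r'/R)^3 r'² dr' = 4πρ₀ r^6/(6·R³) = 7.132×10^-8 C.
Applying ∮E·dA = Q_enc/ε₀ with Φ = E(4πr²):
E = k|Q_enc|/r² = (8.99×10^9)(7.132×10^-8)/(0.142)² = 3.18e4 N/C.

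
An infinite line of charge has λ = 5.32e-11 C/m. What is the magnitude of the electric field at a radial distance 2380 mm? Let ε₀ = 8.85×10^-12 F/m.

By cylindrical symmetry E is radial; use a coaxial Gaussian cylinder of radius 2380 mm and length L.
Q_enc = λL, so λ_enc = 5.32×10^-11 C/m.
By Gauss's law (flux through the curved wall only), E·2πrL = λ_enc L/ε₀.
E = |λ_enc|/(2πε₀r) = (5.32×10^-11)/(2π·8.85×10^-12·2.38) = 0.402 N/C.

|E| ≈ 0.402 N/C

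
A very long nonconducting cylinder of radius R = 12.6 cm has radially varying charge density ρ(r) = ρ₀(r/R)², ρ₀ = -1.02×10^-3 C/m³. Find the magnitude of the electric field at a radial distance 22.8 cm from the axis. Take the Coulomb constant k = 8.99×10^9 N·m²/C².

Coaxial Gaussian cylinder, radius r = 22.8 cm, length L (r > R, full charge per length enclosed).
λ_enc = 2π ∫₀^R ρ₀(r'/R)^2 r' dr' = 2πρ₀R²/4 = -2.544e-5 C/m.
Applying ∮E·dA = Q_enc/ε₀ with the end caps contributing no flux:
E = 2k|λ_enc|/r = 2(8.99×10^9)(2.544×10^-5)/(0.228) = 2.01×10^6 N/C.

|E| = 2.01e6 N/C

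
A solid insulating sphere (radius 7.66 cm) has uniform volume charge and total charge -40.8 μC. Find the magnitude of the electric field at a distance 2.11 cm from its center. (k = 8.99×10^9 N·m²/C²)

1.72e7 V/m

Take a concentric spherical Gaussian surface of radius r = 2.11 cm (r < R).
For a uniform sphere the enclosed fraction is (r/R)³, so Q_enc = (-40.8 μC)(0.0211/0.0766)³ = -8.527e-7 C.
Applying ∮E·dA = Q_enc/ε₀ with Φ = E(4πr²):
E = k|Q_enc|/r² = (8.99×10^9)(8.527×10^-7)/(0.0211)² = 1.72×10^7 N/C.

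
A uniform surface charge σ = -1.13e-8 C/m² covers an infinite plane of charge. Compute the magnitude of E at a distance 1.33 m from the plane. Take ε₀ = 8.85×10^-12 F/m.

E = 638 N/C

The symmetry is planar: E is normal to the sheet and the same magnitude on both sides. Take a pillbox straddling the sheet with end-cap area A.
Flux Φ = 2EA and Q_enc = σA, so 2EA = σA/ε₀ ⇒ E = |σ|/(2ε₀), independent of distance.
E = |σ|/(2ε₀) = (1.13e-8)/(2·8.85×10^-12) = 638 N/C.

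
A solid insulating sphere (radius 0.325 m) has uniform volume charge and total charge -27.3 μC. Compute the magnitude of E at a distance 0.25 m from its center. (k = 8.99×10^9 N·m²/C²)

1.79e6 N/C

Take a concentric spherical Gaussian surface of radius r = 0.25 m (r < R).
Only the charge within r is enclosed: Q_enc = Q·(r/R)³ = (-27.3 μC)·(0.25 m/0.325 m)³ = -1.243×10^-5 C.
Since E is radial and uniform over the Gaussian sphere, Φ = E·4πr² = Q_enc/ε₀.
E = k|Q_enc|/r² = (8.99×10^9)(1.243e-5)/(0.25)² = 1.79×10^6 N/C.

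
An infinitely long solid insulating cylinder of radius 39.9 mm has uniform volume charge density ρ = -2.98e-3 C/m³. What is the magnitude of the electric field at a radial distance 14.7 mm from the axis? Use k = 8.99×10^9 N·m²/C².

E = 2.47e6 N/C

By cylindrical symmetry E is radial; use a coaxial Gaussian cylinder of radius 14.7 mm and length L (r < R).
Charge inside radius r per length L is ρ·πr²·L, so λ_enc = ρπr² = -2.023e-6 C/m.
By Gauss's law (flux through the curved wall only), E·2πrL = λ_enc L/ε₀.
E = 2k|λ_enc|/r = 2(8.99×10^9)(2.023e-6)/(0.0147) = 2.47×10^6 N/C.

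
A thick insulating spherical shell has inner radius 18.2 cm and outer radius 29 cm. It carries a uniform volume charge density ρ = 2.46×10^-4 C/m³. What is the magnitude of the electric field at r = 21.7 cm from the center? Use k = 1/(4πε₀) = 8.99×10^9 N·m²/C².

E = 8.24×10^5 N/C

By spherical symmetry E is radial; choose a Gaussian sphere of radius r = 21.7 cm (within the shell material, 18.2 cm < r < 29 cm).
Enclosed charge is the volume from a to r: Q_enc = (4π/3)ρ(r³ − a³) = 4.317e-6 C.
By Gauss's law, ∮E·dA = E·4πr² = Q_enc/ε₀.
E = k|Q_enc|/r² = (8.99×10^9)(4.317×10^-6)/(0.217)² = 8.24×10^5 N/C.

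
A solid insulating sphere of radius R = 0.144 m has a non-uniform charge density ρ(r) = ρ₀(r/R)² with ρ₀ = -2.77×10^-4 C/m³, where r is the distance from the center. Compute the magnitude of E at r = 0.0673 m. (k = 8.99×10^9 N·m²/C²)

9.20×10^4 V/m

By spherical symmetry E is radial; choose a Gaussian sphere of radius r = 0.0673 m (r < R).
Q_enc = ∫₀^r ρ(r')·4πr'² dr' = (4πρ₀/R²) ∫₀^r r'^4 dr' = 4πρ₀ r^5/(5·R²) = -4.635×10^-8 C.
By Gauss's law, ∮E·dA = E·4πr² = Q_enc/ε₀.
E = k|Q_enc|/r² = (8.99×10^9)(4.635×10^-8)/(0.0673)² = 9.20e4 N/C.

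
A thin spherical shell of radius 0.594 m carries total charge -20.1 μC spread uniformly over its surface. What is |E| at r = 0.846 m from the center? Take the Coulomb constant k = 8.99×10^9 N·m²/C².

Use a concentric Gaussian sphere at r = 0.846 m (r > 0.594 m).
The entire shell is enclosed: Q_enc = -2.01×10^-5 C.
Applying ∮E·dA = Q_enc/ε₀ with Φ = E(4πr²):
E = k|Q_enc|/r² = (8.99×10^9)(2.01e-5)/(0.846)² = 2.52×10^5 N/C.

E = 2.52×10^5 N/C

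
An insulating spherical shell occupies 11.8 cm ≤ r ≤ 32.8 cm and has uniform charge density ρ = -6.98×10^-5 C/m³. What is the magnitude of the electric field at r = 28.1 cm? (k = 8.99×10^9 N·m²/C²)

6.84×10^5 N/C

Take a concentric spherical Gaussian surface of radius r = 28.1 cm (within the shell material, 11.8 cm < r < 32.8 cm).
Only the shell between 11.8 cm and r is enclosed: Q_enc = ρ·(4π/3)(r³ − a³) = (-6.98e-5)·(4π/3)·((0.281)³ − (0.118)³) = -6.007×10^-6 C.
Since E is radial and uniform over the Gaussian sphere, Φ = E·4πr² = Q_enc/ε₀.
E = k|Q_enc|/r² = (8.99×10^9)(6.007e-6)/(0.281)² = 6.84×10^5 N/C.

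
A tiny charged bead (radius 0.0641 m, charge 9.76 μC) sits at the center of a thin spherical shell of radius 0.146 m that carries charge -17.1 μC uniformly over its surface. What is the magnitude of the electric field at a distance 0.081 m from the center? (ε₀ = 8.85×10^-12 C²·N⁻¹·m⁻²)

By spherical symmetry E is radial; choose a Gaussian sphere of radius r = 0.081 m (between the bodies, 0.0641 m < r < 0.146 m).
Only the inner charge is enclosed; the outer shell contributes nothing inside itself. Q_enc = 9.76 μC = 9.76e-6 C.
Gauss's law: E·4πr² = Q_enc/ε₀.
E = |Q_enc|/(4πε₀r²) = (9.76e-6)/(4π·8.85×10^-12·(0.081)²) = 1.34e7 N/C.

|E| = 1.34×10^7 N/C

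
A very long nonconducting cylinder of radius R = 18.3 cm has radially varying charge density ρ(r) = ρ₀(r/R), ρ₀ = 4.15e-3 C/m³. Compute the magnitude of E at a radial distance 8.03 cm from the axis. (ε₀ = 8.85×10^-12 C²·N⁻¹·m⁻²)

Coaxial Gaussian cylinder, radius r = 8.03 cm, length L (r < R).
Integrating ρ over the cross-section to radius r: λ_enc = (2πρ₀/R) ∫₀^r r'^2 dr' = 2πρ₀ r^3/(3·R) = 2.459e-5 C/m.
Since E is radial and uniform over the curved surface, Φ = E·2πrL = Q_enc/ε₀ = λ_enc L/ε₀.
E = |λ_enc|/(2πε₀r) = (2.459×10^-5)/(2π·8.85×10^-12·0.0803) = 5.51e6 N/C.

5.51×10^6 N/C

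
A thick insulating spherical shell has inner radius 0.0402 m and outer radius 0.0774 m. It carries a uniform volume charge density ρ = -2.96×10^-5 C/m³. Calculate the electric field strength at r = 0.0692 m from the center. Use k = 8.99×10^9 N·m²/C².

Use a concentric Gaussian sphere at r = 0.0692 m (within the shell material, 0.0402 m < r < 0.0774 m).
Only the shell between 0.0402 m and r is enclosed: Q_enc = ρ·(4π/3)(r³ − a³) = (-2.96×10^-5)·(4π/3)·((0.0692)³ − (0.0402)³) = -3.303e-8 C.
By Gauss's law, ∮E·dA = E·4πr² = Q_enc/ε₀.
E = k|Q_enc|/r² = (8.99×10^9)(3.303e-8)/(0.0692)² = 6.20×10^4 N/C.

6.20×10^4 N/C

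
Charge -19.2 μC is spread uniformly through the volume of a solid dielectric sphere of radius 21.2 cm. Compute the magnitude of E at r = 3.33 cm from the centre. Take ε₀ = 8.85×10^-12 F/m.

|E| ≈ 6.03e5 N/C

Use a concentric Gaussian sphere at r = 3.33 cm (r < R).
Only the charge within r is enclosed: Q_enc = Q·(r/R)³ = (-19.2 μC)·(3.33 cm/21.2 cm)³ = -7.441e-8 C.
Applying ∮E·dA = Q_enc/ε₀ with Φ = E(4πr²):
E = |Q_enc|/(4πε₀r²) = (7.441e-8)/(4π·8.85×10^-12·(0.0333)²) = 6.03×10^5 N/C.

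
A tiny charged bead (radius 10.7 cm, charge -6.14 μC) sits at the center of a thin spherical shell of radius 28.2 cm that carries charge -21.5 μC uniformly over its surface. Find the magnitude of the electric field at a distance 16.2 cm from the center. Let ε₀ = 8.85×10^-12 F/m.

Symmetry ⇒ E = E(r) r̂. Gaussian sphere of radius r = 16.2 cm (between the bodies, 10.7 cm < r < 28.2 cm).
The shell at 28.2 cm lies outside the Gaussian surface, so Q_enc = -6.14 μC = -6.14×10^-6 C.
Since E is radial and uniform over the Gaussian sphere, Φ = E·4πr² = Q_enc/ε₀.
E = |Q_enc|/(4πε₀r²) = (6.14e-6)/(4π·8.85×10^-12·(0.162)²) = 2.10e6 N/C.

E ≈ 2.10e6 N/C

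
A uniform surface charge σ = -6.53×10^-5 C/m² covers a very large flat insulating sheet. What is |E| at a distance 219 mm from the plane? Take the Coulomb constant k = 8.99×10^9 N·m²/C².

3.69×10^6 V/m

The symmetry is planar: E is normal to the sheet and the same magnitude on both sides. Take a pillbox straddling the sheet with end-cap area A.
Only the two end caps contribute flux: Φ = 2EA. With Q_enc = σA, Gauss's law gives E = |σ|/(2ε₀).
E = 2πk|σ| = 2π(8.99×10^9)(6.53e-5) = 3.69e6 N/C.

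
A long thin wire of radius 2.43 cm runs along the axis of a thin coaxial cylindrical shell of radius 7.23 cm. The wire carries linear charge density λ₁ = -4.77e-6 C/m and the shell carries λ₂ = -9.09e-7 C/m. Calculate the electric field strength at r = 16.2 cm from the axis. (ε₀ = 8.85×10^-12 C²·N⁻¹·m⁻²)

Choose a coaxial cylinder of radius r = 16.2 cm (arbitrary length L) as the Gaussian surface (r > 7.23 cm, enclosing both).
λ_enc = λ₁ + λ₂ = (-4.77×10^-6) + (-9.09×10^-7) = -5.679×10^-6 C/m.
Applying ∮E·dA = Q_enc/ε₀ with the end caps contributing no flux:
E = |λ_enc|/(2πε₀r) = (5.679e-6)/(2π·8.85×10^-12·0.162) = 6.30×10^5 N/C.

|E| ≈ 6.30×10^5 N/C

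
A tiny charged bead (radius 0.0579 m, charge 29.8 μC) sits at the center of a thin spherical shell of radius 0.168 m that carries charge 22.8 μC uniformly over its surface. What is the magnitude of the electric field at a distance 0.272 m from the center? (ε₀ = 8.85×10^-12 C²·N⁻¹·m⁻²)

E ≈ 6.39e6 N/C

Take a concentric spherical Gaussian surface of radius r = 0.272 m (r > 0.168 m, enclosing both).
Q_enc = (29.8 μC) + (22.8 μC) = 5.26e-5 C.
Gauss's law: E·4πr² = Q_enc/ε₀.
E = |Q_enc|/(4πε₀r²) = (5.26×10^-5)/(4π·8.85×10^-12·(0.272)²) = 6.39×10^6 N/C.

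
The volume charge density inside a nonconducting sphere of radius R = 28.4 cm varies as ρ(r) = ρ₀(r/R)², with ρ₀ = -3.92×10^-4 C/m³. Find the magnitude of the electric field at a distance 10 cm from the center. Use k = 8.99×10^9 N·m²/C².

Symmetry ⇒ E = E(r) r̂. Gaussian sphere of radius r = 10 cm (r < R).
Integrate the density: Q_enc = 4π ∫₀^r ρ₀(r'/R)^2 r'² dr' = 4πρ₀ r^5/(5·R²) = -1.221×10^-7 C.
By Gauss's law, ∮E·dA = E·4πr² = Q_enc/ε₀.
E = k|Q_enc|/r² = (8.99×10^9)(1.221×10^-7)/(0.1)² = 1.10×10^5 N/C.

E = 1.10×10^5 V/m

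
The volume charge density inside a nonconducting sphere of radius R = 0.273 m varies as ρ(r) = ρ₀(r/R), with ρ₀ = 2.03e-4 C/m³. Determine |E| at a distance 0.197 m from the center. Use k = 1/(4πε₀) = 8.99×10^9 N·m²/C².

8.15×10^5 V/m

Take a concentric spherical Gaussian surface of radius r = 0.197 m (r < R).
Integrate the density: Q_enc = 4π ∫₀^r ρ₀(r'/R)^1 r'² dr' = 4πρ₀ r^4/(4·R) = 3.518e-6 C.
By Gauss's law, ∮E·dA = E·4πr² = Q_enc/ε₀.
E = k|Q_enc|/r² = (8.99×10^9)(3.518×10^-6)/(0.197)² = 8.15e5 N/C.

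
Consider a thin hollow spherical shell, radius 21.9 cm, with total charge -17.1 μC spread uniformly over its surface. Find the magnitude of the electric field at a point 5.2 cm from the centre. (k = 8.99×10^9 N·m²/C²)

E = 0 (no enclosed charge)

Use a concentric Gaussian sphere at r = 5.2 cm (inside the shell, r < 21.9 cm).
No charge lies within this surface, so Q_enc = 0 and Gauss's law gives E·4πr² = 0 ⇒ E = 0.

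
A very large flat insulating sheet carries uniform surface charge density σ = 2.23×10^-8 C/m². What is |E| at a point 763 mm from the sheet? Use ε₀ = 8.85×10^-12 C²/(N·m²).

E ≈ 1.26×10^3 N/C

By planar symmetry E is perpendicular to the sheet and uniform; use a Gaussian pillbox with flat faces of area A on each side of the sheet.
Only the two end caps contribute flux: Φ = 2EA. With Q_enc = σA, Gauss's law gives E = |σ|/(2ε₀).
E = |σ|/(2ε₀) = (2.23×10^-8)/(2·8.85×10^-12) = 1.26e3 N/C.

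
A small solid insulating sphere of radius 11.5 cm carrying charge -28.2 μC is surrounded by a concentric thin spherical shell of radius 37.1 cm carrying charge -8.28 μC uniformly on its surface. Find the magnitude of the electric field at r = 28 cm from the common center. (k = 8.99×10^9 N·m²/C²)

3.23×10^6 N/C

By spherical symmetry E is radial; choose a Gaussian sphere of radius r = 28 cm (between the bodies, 11.5 cm < r < 37.1 cm).
Only the inner charge is enclosed; the outer shell contributes nothing inside itself. Q_enc = -28.2 μC = -2.82e-5 C.
Since E is radial and uniform over the Gaussian sphere, Φ = E·4πr² = Q_enc/ε₀.
E = k|Q_enc|/r² = (8.99×10^9)(2.82e-5)/(0.28)² = 3.23×10^6 N/C.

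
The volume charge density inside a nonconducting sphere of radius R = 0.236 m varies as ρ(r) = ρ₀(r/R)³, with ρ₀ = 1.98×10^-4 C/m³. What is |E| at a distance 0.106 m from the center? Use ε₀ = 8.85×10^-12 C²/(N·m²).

E = 3.58×10^4 N/C

Take a concentric spherical Gaussian surface of radius r = 0.106 m (r < R).
Integrate the density: Q_enc = 4π ∫₀^r ρ₀(r'/R)^3 r'² dr' = 4πρ₀ r^6/(6·R³) = 4.475×10^-8 C.
Since E is radial and uniform over the Gaussian sphere, Φ = E·4πr² = Q_enc/ε₀.
E = |Q_enc|/(4πε₀r²) = (4.475e-8)/(4π·8.85×10^-12·(0.106)²) = 3.58×10^4 N/C.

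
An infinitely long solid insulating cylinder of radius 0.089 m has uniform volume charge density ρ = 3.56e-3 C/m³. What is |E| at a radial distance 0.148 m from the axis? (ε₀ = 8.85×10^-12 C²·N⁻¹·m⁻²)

E ≈ 1.08e7 V/m

Take a coaxial cylindrical Gaussian surface of radius r = 0.148 m and length L (r > 0.089 m, full cross-section enclosed).
λ_enc = ρ·πR² = (3.56×10^-3)π(0.089)² = 8.859×10^-5 C/m.
Gauss's law: E·2πrL = λ_enc L/ε₀.
E = |λ_enc|/(2πε₀r) = (8.859×10^-5)/(2π·8.85×10^-12·0.148) = 1.08e7 N/C.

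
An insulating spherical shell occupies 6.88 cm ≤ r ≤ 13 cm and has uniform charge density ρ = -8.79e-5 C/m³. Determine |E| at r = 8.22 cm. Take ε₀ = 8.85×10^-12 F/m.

Symmetry ⇒ E = E(r) r̂. Gaussian sphere of radius r = 8.22 cm (within the shell material, 6.88 cm < r < 13 cm).
Enclosed charge is the volume from a to r: Q_enc = (4π/3)ρ(r³ − a³) = -8.459e-8 C.
Gauss's law: E·4πr² = Q_enc/ε₀.
E = |Q_enc|/(4πε₀r²) = (8.459×10^-8)/(4π·8.85×10^-12·(0.0822)²) = 1.13×10^5 N/C.

|E| ≈ 1.13×10^5 V/m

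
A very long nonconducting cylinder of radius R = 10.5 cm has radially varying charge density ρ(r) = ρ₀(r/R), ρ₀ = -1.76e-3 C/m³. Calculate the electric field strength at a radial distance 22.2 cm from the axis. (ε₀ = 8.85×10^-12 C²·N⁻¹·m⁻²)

|E| ≈ 3.29×10^6 N/C

Take a coaxial cylindrical Gaussian surface of radius r = 22.2 cm and length L (r > R, full charge per length enclosed).
λ_enc = 2π ∫₀^R ρ₀(r'/R)^1 r' dr' = 2πρ₀R²/3 = -4.064e-5 C/m.
Since E is radial and uniform over the curved surface, Φ = E·2πrL = Q_enc/ε₀ = λ_enc L/ε₀.
E = |λ_enc|/(2πε₀r) = (4.064e-5)/(2π·8.85×10^-12·0.222) = 3.29×10^6 N/C.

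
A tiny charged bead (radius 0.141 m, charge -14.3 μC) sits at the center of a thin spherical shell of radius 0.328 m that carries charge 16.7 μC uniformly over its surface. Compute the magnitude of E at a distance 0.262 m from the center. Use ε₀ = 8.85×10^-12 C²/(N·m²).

Take a concentric spherical Gaussian surface of radius r = 0.262 m (between the bodies, 0.141 m < r < 0.328 m).
Only the inner charge is enclosed; the outer shell contributes nothing inside itself. Q_enc = -14.3 μC = -1.43×10^-5 C.
By Gauss's law, ∮E·dA = E·4πr² = Q_enc/ε₀.
E = |Q_enc|/(4πε₀r²) = (1.43e-5)/(4π·8.85×10^-12·(0.262)²) = 1.87×10^6 N/C.

E = 1.87×10^6 N/C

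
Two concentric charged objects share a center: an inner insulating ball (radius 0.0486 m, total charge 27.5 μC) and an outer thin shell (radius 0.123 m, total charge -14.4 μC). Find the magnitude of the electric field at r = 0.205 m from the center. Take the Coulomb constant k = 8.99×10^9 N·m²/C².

By spherical symmetry E is radial; choose a Gaussian sphere of radius r = 0.205 m (r > 0.123 m, enclosing both).
Q_enc = (27.5 μC) + (-14.4 μC) = 1.31×10^-5 C.
Applying ∮E·dA = Q_enc/ε₀ with Φ = E(4πr²):
E = k|Q_enc|/r² = (8.99×10^9)(1.31×10^-5)/(0.205)² = 2.80×10^6 N/C.

E = 2.80×10^6 N/C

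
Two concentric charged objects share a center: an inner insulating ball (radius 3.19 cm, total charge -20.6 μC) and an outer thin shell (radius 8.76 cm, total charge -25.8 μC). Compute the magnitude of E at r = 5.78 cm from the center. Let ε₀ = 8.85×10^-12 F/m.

Use a concentric Gaussian sphere at r = 5.78 cm (between the bodies, 3.19 cm < r < 8.76 cm).
Only the inner charge is enclosed; the outer shell contributes nothing inside itself. Q_enc = -20.6 μC = -2.06e-5 C.
Applying ∮E·dA = Q_enc/ε₀ with Φ = E(4πr²):
E = |Q_enc|/(4πε₀r²) = (2.06×10^-5)/(4π·8.85×10^-12·(0.0578)²) = 5.54×10^7 N/C.

5.54e7 N/C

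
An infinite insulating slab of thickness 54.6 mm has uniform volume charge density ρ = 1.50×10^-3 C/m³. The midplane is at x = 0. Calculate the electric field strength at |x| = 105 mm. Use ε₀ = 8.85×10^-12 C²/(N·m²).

E = 4.63×10^6 N/C

The point |x| = 105 mm lies outside the slab (half-thickness 0.0273 m). A symmetric pillbox spanning the full slab encloses Q_enc = ρ·d·A.
Flux = 2EA ⇒ E = |ρ|d/(2ε₀), independent of distance outside.
E = (1.50×10^-3)(0.0546)/(2·8.85×10^-12) = 4.63×10^6 N/C.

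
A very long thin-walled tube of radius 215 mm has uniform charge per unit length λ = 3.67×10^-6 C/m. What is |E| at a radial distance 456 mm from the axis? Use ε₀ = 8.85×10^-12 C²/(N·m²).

|E| = 1.45×10^5 N/C

Take a coaxial cylindrical Gaussian surface of radius r = 456 mm and length L (r > 215 mm).
The full line charge is enclosed: λ_enc = 3.67×10^-6 C/m.
Applying ∮E·dA = Q_enc/ε₀ with the end caps contributing no flux:
E = |λ_enc|/(2πε₀r) = (3.67e-6)/(2π·8.85×10^-12·0.456) = 1.45×10^5 N/C.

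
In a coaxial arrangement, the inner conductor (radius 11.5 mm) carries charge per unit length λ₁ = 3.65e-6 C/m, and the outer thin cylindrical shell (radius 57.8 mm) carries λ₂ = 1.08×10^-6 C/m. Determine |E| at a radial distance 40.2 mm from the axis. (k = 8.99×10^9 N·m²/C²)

Choose a coaxial cylinder of radius r = 40.2 mm (arbitrary length L) as the Gaussian surface (between the conductors, 11.5 mm < r < 57.8 mm).
The shell at 57.8 mm lies outside the Gaussian surface, so λ_enc = λ₁ = 3.65×10^-6 C/m.
Gauss's law: E·2πrL = λ_enc L/ε₀.
E = 2k|λ_enc|/r = 2(8.99×10^9)(3.65×10^-6)/(0.0402) = 1.63e6 N/C.

E ≈ 1.63×10^6 V/m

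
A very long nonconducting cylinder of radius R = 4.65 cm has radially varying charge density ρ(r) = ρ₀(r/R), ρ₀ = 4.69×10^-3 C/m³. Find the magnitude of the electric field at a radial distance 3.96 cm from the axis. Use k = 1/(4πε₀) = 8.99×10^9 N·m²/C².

E = 5.96e6 V/m

Coaxial Gaussian cylinder, radius r = 3.96 cm, length L (r < R).
Integrating ρ over the cross-section to radius r: λ_enc = (2πρ₀/R) ∫₀^r r'^2 dr' = 2πρ₀ r^3/(3·R) = 1.312×10^-5 C/m.
Applying ∮E·dA = Q_enc/ε₀ with the end caps contributing no flux:
E = 2k|λ_enc|/r = 2(8.99×10^9)(1.312×10^-5)/(0.0396) = 5.96×10^6 N/C.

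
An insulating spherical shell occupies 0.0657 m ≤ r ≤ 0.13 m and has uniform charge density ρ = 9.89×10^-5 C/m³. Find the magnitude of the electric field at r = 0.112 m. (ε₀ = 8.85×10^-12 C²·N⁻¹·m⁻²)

Take a concentric spherical Gaussian surface of radius r = 0.112 m (within the shell material, 0.0657 m < r < 0.13 m).
Only the shell between 0.0657 m and r is enclosed: Q_enc = ρ·(4π/3)(r³ − a³) = (9.89×10^-5)·(4π/3)·((0.112)³ − (0.0657)³) = 4.645e-7 C.
Gauss's law: E·4πr² = Q_enc/ε₀.
E = |Q_enc|/(4πε₀r²) = (4.645e-7)/(4π·8.85×10^-12·(0.112)²) = 3.33×10^5 N/C.

E = 3.33×10^5 V/m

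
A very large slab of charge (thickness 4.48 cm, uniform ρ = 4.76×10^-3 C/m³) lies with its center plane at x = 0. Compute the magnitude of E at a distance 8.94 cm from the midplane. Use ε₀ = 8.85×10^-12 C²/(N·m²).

|E| ≈ 1.20e7 N/C

The point |x| = 8.94 cm lies outside the slab (half-thickness 0.0224 m). A symmetric pillbox spanning the full slab encloses Q_enc = ρ·d·A.
Flux = 2EA ⇒ E = |ρ|d/(2ε₀), independent of distance outside.
E = (4.76×10^-3)(0.0448)/(2·8.85×10^-12) = 1.20×10^7 N/C.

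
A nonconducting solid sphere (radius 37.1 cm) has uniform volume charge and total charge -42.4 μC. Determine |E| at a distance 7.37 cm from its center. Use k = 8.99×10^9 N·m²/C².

E = 5.50×10^5 V/m

Take a concentric spherical Gaussian surface of radius r = 7.37 cm (r < R).
Only the charge within r is enclosed: Q_enc = Q·(r/R)³ = (-42.4 μC)·(7.37 cm/37.1 cm)³ = -3.324×10^-7 C.
By Gauss's law, ∮E·dA = E·4πr² = Q_enc/ε₀.
E = k|Q_enc|/r² = (8.99×10^9)(3.324×10^-7)/(0.0737)² = 5.50×10^5 N/C.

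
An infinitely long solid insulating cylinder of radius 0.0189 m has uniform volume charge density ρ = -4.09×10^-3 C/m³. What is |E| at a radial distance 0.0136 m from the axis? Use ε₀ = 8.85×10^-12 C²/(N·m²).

E ≈ 3.14e6 N/C

Coaxial Gaussian cylinder, radius r = 0.0136 m, length L (r < R).
Enclosed charge per unit length: λ_enc = ρ·πr² = (-4.09e-3)π(0.0136)² = -2.377×10^-6 C/m.
By Gauss's law (flux through the curved wall only), E·2πrL = λ_enc L/ε₀.
E = |λ_enc|/(2πε₀r) = (2.377×10^-6)/(2π·8.85×10^-12·0.0136) = 3.14×10^6 N/C.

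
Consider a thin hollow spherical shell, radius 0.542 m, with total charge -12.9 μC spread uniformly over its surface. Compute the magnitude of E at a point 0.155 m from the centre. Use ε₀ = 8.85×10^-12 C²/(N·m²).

|E| = 0 N/C

Take a concentric spherical Gaussian surface of radius r = 0.155 m (inside the shell, r < 0.542 m).
No charge lies within this surface, so Q_enc = 0 and Gauss's law gives E·4πr² = 0 ⇒ E = 0.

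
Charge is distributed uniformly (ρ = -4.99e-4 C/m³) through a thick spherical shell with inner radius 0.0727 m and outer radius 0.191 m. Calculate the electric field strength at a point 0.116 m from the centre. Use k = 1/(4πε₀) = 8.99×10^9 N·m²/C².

Symmetry ⇒ E = E(r) r̂. Gaussian sphere of radius r = 0.116 m (within the shell material, 0.0727 m < r < 0.191 m).
Enclosed charge is the volume from a to r: Q_enc = (4π/3)ρ(r³ − a³) = -2.459e-6 C.
Gauss's law: E·4πr² = Q_enc/ε₀.
E = k|Q_enc|/r² = (8.99×10^9)(2.459e-6)/(0.116)² = 1.64e6 N/C.

|E| = 1.64×10^6 N/C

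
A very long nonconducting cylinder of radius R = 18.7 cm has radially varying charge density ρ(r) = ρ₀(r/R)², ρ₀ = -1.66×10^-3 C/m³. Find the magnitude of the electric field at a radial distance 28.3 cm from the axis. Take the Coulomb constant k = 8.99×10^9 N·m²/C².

Coaxial Gaussian cylinder, radius r = 28.3 cm, length L (r > R, full charge per length enclosed).
λ_enc = 2π ∫₀^R ρ₀(r'/R)^2 r' dr' = 2πρ₀R²/4 = -9.118e-5 C/m.
Applying ∮E·dA = Q_enc/ε₀ with the end caps contributing no flux:
E = 2k|λ_enc|/r = 2(8.99×10^9)(9.118e-5)/(0.283) = 5.79×10^6 N/C.

5.79×10^6 N/C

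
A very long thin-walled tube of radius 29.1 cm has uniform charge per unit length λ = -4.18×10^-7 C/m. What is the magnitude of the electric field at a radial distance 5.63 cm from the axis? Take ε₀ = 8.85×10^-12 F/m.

Take a coaxial cylindrical Gaussian surface of radius r = 5.63 cm and length L (r < 29.1 cm, inside the shell).
No charge is enclosed, so Gauss's law gives E·2πrL = 0 ⇒ E = 0.

|E| = 0 N/C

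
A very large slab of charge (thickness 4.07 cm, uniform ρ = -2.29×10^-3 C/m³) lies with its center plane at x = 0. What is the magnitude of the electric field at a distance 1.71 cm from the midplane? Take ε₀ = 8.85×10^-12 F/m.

By symmetry E is perpendicular to the slab. A Gaussian pillbox from −1.71 cm to +1.71 cm (face area A) lies entirely within the slab.
Q_enc = ρ·(2x)·A and flux = 2EA, so 2EA = 2ρxA/ε₀ ⇒ E = |ρ|x/ε₀.
E = (2.29×10^-3)(0.0171)/(8.85×10^-12) = 4.42e6 N/C.

|E| = 4.42×10^6 N/C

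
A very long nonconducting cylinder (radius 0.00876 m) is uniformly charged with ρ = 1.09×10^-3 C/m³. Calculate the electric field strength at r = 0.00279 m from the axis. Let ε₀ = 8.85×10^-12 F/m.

Coaxial Gaussian cylinder, radius r = 0.00279 m, length L (r < R).
Charge inside radius r per length L is ρ·πr²·L, so λ_enc = ρπr² = 2.666×10^-8 C/m.
Applying ∮E·dA = Q_enc/ε₀ with the end caps contributing no flux:
E = |λ_enc|/(2πε₀r) = (2.666×10^-8)/(2π·8.85×10^-12·0.00279) = 1.72×10^5 N/C.

E = 1.72e5 N/C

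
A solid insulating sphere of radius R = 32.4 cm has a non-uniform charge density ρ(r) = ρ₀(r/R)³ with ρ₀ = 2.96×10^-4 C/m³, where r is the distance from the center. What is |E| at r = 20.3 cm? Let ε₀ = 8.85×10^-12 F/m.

Symmetry ⇒ E = E(r) r̂. Gaussian sphere of radius r = 20.3 cm (r < R).
Integrate the density: Q_enc = 4π ∫₀^r ρ₀(r'/R)^3 r'² dr' = 4πρ₀ r^6/(6·R³) = 1.276e-6 C.
By Gauss's law, ∮E·dA = E·4πr² = Q_enc/ε₀.
E = |Q_enc|/(4πε₀r²) = (1.276×10^-6)/(4π·8.85×10^-12·(0.203)²) = 2.78×10^5 N/C.

|E| ≈ 2.78e5 N/C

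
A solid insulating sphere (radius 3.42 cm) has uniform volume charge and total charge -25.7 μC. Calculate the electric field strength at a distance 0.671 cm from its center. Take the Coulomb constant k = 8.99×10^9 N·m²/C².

E = 3.88×10^7 N/C

By spherical symmetry E is radial; choose a Gaussian sphere of radius r = 0.671 cm (r < R).
Only the charge within r is enclosed: Q_enc = Q·(r/R)³ = (-25.7 μC)·(0.671 cm/3.42 cm)³ = -1.941×10^-7 C.
Since E is radial and uniform over the Gaussian sphere, Φ = E·4πr² = Q_enc/ε₀.
E = k|Q_enc|/r² = (8.99×10^9)(1.941×10^-7)/(0.00671)² = 3.88e7 N/C.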